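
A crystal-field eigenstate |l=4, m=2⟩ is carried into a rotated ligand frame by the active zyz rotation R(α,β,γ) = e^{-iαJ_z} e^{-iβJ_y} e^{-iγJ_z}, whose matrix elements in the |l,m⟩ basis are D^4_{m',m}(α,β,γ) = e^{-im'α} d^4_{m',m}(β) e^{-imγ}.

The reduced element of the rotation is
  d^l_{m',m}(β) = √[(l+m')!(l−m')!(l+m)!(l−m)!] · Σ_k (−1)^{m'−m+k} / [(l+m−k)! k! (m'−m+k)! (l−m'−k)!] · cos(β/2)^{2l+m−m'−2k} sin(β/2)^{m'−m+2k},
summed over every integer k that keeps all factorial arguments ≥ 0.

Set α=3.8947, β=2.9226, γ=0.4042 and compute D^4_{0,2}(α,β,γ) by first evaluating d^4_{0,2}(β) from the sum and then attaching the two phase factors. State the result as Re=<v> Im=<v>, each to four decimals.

Re=0.0731 Im=-0.0765

Split into d^4_{0,2}(β=2.9226) × two z-phases.
c=cos(2.922600/2)=0.109278, s=sin(2.922600/2)=0.994011; N=√[24·24·720·2]=910.735966
k: max(0,(2)−(0))=2 … min(4+(2),4−(0))=4
  k=2: (−1)^0·910.7360/(96)·0.1093^6·0.9940^2 = +0.000016
  k=3: (−1)^1·910.7360/(36)·0.1093^4·0.9940^4 = -0.003522
  k=4: (−1)^2·910.7360/(96)·0.1093^2·0.9940^6 = +0.109278
d^4_{0,2}(2.9226) = +0.000016 -0.003522 +0.109278 = +0.105772
D = (+1.000000+0.000000i)·(+0.105772)·(+0.690656-0.723183i) = +0.073052-0.076492i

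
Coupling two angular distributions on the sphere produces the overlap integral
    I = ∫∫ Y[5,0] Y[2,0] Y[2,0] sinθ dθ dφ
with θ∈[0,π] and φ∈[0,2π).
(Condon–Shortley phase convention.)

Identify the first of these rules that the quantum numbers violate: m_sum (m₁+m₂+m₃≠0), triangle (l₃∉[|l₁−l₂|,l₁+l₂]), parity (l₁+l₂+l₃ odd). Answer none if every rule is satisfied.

triangle

m₁+m₂+m₃ = 0 + 0 + 0 = 0  ✓
triangle: need |l₁−l₂| ≤ l₃ ≤ l₁+l₂ = [3,7]; l₃=2 is outside  ✗
parity: l₁+l₂+l₃ = 9 is odd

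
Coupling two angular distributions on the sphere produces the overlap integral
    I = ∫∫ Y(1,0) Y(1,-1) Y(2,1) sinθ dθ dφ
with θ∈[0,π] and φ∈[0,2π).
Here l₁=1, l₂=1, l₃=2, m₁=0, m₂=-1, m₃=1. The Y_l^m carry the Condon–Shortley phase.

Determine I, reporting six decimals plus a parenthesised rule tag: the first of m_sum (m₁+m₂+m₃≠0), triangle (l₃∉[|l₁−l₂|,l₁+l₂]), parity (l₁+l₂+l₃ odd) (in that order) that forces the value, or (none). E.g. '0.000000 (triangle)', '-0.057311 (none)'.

Checks pass: Σm=0; 4 even; l₃=2∈[0,2].
(2·1+1)(2·1+1)(2·2+1) = 45
Δ: 0! 2! 2! / 5! → 1/30
sum: t=0:+1/1 = 1/1
3j²(1 1 2; 0 0 0) = Δ·Π!·Σ² = 2/15  (sign +1)
sum: t=0:+1/2 = 1/2
3j²(1 1 2; 0 -1 1) = Δ·Π!·Σ² = 1/10  (sign -1)
combine: 4πI² = 45·2/15·1/10 = 3/5
take √, sign -1: I = -0.21850969
No selection rule forces the value: the integral is nonzero (none).

-0.218510 (none)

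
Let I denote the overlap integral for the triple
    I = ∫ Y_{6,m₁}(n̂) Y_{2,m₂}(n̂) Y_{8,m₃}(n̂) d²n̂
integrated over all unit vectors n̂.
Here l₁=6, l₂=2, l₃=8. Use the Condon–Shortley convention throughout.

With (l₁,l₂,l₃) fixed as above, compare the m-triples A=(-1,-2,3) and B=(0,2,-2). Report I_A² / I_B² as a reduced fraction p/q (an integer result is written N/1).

11/7

Shared (l₁,l₂,l₃)=(6,2,8): N and (l;000)² cancel in I_A²/I_B².
A: Δ = 0!·12!·4!/17! = 1/30940; Racah Σ t=0..0: t=0:+1/14515200 = 1/14515200; ⇒ 3j(6 2 8; -1 -2 3)² = 33/3094, sgn -1
B: Δ = 0!·12!·4!/17! = 1/30940; Racah Σ t=0..0: t=0:+1/12441600 = 1/12441600; ⇒ 3j(6 2 8; 0 2 -2)² = 3/442, sgn +1
I_A²/I_B² = (33/3094)/(3/442) = 11/7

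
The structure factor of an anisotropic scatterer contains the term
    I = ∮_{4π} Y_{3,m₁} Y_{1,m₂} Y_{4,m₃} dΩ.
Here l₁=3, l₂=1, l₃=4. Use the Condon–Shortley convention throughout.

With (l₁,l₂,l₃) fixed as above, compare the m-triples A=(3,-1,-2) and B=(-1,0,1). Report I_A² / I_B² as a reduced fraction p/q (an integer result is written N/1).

Same 3,1,4: normalisation and zero-m 3j drop out of the ratio.
A: Δ: 0! 6! 2! / 9! → 1/252; sum: t=0:+1/1440 = 1/1440; 3j²(3 1 4; 3 -1 -2) = Δ·Π!·Σ² = 1/252  (sign +1)
B: Δ: 0! 6! 2! / 9! → 1/252; sum: t=0:+1/48 = 1/48; 3j²(3 1 4; -1 0 1) = Δ·Π!·Σ² = 5/84  (sign -1)
I_A²/I_B² = (1/252)/(5/84) = 1/15

1/15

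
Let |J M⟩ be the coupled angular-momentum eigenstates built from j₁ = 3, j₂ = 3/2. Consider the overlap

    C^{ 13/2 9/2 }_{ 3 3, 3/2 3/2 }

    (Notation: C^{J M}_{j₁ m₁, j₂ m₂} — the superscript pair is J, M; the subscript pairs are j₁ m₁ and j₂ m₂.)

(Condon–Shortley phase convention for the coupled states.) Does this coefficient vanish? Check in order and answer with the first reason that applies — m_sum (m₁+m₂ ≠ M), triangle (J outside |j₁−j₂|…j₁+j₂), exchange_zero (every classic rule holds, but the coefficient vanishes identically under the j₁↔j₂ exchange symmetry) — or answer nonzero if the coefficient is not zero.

m-sum: m₁+m₂ = 3+3/2 = 9/2, M = 9/2  ✓
triangle: need |j₁−j₂| ≤ J ≤ j₁+j₂, i.e. J ∈ [3/2, 9/2]; J = 13/2 is outside ✗ ⇒ coefficient is 0

triangle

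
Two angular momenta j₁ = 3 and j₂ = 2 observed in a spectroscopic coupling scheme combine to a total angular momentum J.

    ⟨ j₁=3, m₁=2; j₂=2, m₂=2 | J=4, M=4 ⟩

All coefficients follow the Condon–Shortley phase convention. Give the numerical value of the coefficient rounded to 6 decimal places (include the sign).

triangle: 1!·5!·3!/10! = 720/3628800
(j±m)!: 5!·1!·4!·0!·8!·0! = 116121600
prefactor² = (2J+1)·Δ·N² = 207360
  k=1: −1/(1!·0!·0!·3!·5!·0!) = -1/720
Σ = -1/720  ⇒  CG² = 207360·(-1/720)² = 2/5
CG = −√(2/5) = -0.632456

−√(2/5) ≈ -0.632456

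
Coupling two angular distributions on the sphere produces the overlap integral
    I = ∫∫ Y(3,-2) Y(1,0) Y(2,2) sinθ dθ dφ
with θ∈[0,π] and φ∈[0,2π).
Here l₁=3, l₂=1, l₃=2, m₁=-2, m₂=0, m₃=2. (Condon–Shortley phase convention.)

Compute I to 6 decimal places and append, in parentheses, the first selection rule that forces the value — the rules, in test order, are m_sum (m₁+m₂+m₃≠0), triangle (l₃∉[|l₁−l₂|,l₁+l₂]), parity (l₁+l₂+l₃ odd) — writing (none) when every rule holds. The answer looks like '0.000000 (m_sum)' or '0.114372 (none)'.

0.184674 (none)

Checks pass: Σm=0; 6 even; l₃=2∈[2,4].
(2·3+1)(2·1+1)(2·2+1) = 105
Δ: 2! 4! 0! / 7! → 1/105
sum: t=1:−1/4 = -1/4
3j²(3 1 2; 0 0 0) = Δ·Π!·Σ² = 3/35  (sign -1)
sum: t=1:−1/24 = -1/24
3j²(3 1 2; -2 0 2) = Δ·Π!·Σ² = 1/21  (sign -1)
combine: 4πI² = 105·3/35·1/21 = 3/7
take √, sign +1: I = 0.18467439
No selection rule forces the value: the integral is nonzero (none).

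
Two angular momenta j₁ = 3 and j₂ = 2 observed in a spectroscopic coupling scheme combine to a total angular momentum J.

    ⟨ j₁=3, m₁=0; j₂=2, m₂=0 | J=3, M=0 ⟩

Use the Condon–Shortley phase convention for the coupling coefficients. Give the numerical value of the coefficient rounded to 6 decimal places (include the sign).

√[7·2!4!2!/9! · 3!3!2!2!3!3!] = √(48/5)
  +(−1)^0/∏(0,2,3,2,1,0)! = 1/24  (running 1/24)
  +(−1)^1/∏(1,1,2,1,2,1)! = -1/4  (running -5/24)
  +(−1)^2/∏(2,0,1,0,3,2)! = 1/24  (running -1/6)
⟨..|..⟩ = √(48/5)·(-1/6) = -0.516398

-0.516398  (= −√(4/15))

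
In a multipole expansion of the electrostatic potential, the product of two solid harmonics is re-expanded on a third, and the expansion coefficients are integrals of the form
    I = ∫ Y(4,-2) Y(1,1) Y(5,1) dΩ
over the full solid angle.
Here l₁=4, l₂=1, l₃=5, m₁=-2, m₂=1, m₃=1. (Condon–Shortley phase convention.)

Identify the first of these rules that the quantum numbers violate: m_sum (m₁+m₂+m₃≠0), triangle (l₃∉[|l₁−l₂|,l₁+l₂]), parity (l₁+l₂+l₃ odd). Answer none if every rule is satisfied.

none

azimuthal sum: -2 + 1 + 1 = 0  ✓
3 ≤ 5 ≤ 5 (triangle on l)  ✓
L = 4 + 1 + 5 = 10 (even)  ✓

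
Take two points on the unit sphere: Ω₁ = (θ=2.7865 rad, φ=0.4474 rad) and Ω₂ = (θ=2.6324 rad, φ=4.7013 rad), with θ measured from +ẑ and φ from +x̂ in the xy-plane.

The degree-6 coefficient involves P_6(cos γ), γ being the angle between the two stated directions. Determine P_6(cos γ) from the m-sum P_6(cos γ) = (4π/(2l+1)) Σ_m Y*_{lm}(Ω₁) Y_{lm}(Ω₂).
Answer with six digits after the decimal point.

-0.262537

Addition theorem: P_6(cos γ) = (4π/13) Σ_m Y*_{lm}(Ω₁) Y_{lm}(Ω₂), m = −6…6:
  term(m=-6) = (0.000005, -0.000002)   from Y*(Ω₁)=(-0.000766, 0.000377), Y(Ω₂)=(-0.006468, -0.000431)
  term(m=-5) = (-0.000241, -0.000212)   from Y*(Ω₁)=(0.004926, -0.006267), Y(Ω₂)=(0.002229, -0.040159)
  term(m=-4) = (-0.001750, 0.006494)   from Y*(Ω₁)=(-0.009811, 0.044123), Y(Ω₂)=(0.148658, 0.006598)
  term(m=-3) = (0.059601, -0.011792)   from Y*(Ω₁)=(-0.038799, -0.166761), Y(Ω₂)=(-0.011803, 0.354656)
  term(m=-2) = (-0.127807, -0.166796)   from Y*(Ω₁)=(0.263077, 0.328001), Y(Ω₂)=(-0.499632, -0.011083)
  term(m=-1) = (-0.056345, 0.114158)   from Y*(Ω₁)=(-0.500126, -0.239987), Y(Ω₂)=(0.002545, -0.229479)
  term(m=+0) = (-0.018524, 0.000000)   from Y*(Ω₁)=(0.051333, -0.000000), Y(Ω₂)=(-0.360856, 0.000000)
  term(m=+1) = (-0.056345, -0.114158)   from Y*(Ω₁)=(0.500126, -0.239987), Y(Ω₂)=(-0.002545, -0.229479)
  term(m=+2) = (-0.127807, 0.166796)   from Y*(Ω₁)=(0.263077, -0.328001), Y(Ω₂)=(-0.499632, 0.011083)
  term(m=+3) = (0.059601, 0.011792)   from Y*(Ω₁)=(0.038799, -0.166761), Y(Ω₂)=(0.011803, 0.354656)
  term(m=+4) = (-0.001750, -0.006494)   from Y*(Ω₁)=(-0.009811, -0.044123), Y(Ω₂)=(0.148658, -0.006598)
  term(m=+5) = (-0.000241, 0.000212)   from Y*(Ω₁)=(-0.004926, -0.006267), Y(Ω₂)=(-0.002229, -0.040159)
  term(m=+6) = (0.000005, 0.000002)   from Y*(Ω₁)=(-0.000766, -0.000377), Y(Ω₂)=(-0.006468, 0.000431)
Accumulated sum (-0.271596, 0.000000); after 4π/(2l+1) scaling, (-0.262537, 0.000000) ⇒ P_6 = -0.262537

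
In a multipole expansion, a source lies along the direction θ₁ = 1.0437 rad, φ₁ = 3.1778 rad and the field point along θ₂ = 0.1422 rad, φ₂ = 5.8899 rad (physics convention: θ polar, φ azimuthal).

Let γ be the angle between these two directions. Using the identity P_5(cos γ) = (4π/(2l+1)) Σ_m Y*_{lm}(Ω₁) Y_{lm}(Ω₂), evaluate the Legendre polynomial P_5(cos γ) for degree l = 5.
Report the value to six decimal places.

Expand P_5 via completeness: Σ_{m} conj(Y_{5,m}) at Ω₁ times Y_{5,m} at Ω₂ —
  m=-5: Y*=(-0.220159, -0.040298)  Y=(-0.000010, 0.000024)  product (0.000003, -0.000005)
  m=-4: Y*=(0.407626, 0.059452)  Y=(-0.000001, 0.000586)  product (-0.000035, 0.000239)
  m=-3: Y*=(-0.283587, -0.030926)  Y=(0.002934, 0.007119)  product (-0.000612, -0.002110)
  m=-2: Y*=(-0.152999, -0.011099)  Y=(0.046163, 0.046271)  product (-0.006549, -0.007592)
  m=-1: Y*=(0.331382, 0.012004)  Y=(0.312180, 0.129524)  product (0.101896, 0.046669)
  m=+0: Y*=(0.077727, -0.000000)  Y=(0.798889, 0.000000)  product (0.062095, 0.000000)
  m=+1: Y*=(-0.331382, 0.012004)  Y=(-0.312180, 0.129524)  product (0.101896, -0.046669)
  m=+2: Y*=(-0.152999, 0.011099)  Y=(0.046163, -0.046271)  product (-0.006549, 0.007592)
  m=+3: Y*=(0.283587, -0.030926)  Y=(-0.002934, 0.007119)  product (-0.000612, 0.002110)
  m=+4: Y*=(0.407626, -0.059452)  Y=(-0.000001, -0.000586)  product (-0.000035, -0.000239)
  m=+5: Y*=(0.220159, -0.040298)  Y=(0.000010, 0.000024)  product (0.000003, 0.000005)
Accumulated sum (0.251500, 0.000000); after 4π/(2l+1) scaling, (0.287313, 0.000000) ⇒ P_5 = 0.287313

0.287313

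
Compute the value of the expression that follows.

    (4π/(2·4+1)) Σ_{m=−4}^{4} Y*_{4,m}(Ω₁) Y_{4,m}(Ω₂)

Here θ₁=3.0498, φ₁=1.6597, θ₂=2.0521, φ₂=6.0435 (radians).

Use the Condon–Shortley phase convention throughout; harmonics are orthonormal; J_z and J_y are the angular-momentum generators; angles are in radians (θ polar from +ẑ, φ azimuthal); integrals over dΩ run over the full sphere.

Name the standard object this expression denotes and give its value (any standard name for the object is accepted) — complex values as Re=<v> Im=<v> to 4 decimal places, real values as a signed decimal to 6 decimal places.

Legendre polynomial (addition theorem), -0.177516

This sum is the spherical-harmonic addition theorem: it equals the Legendre polynomial P_l(cos γ) of the angle γ between the two directions.
Term-by-term m-sum for l=4 (normalisation 4π/9 = 1.396263):
  [-4]  conj(Y_{4,-4})(Ω₁) = +0.000029+0.000011i ; Y_{4,-4}(Ω₂) = +0.156956+0.223589i ; Δ = +0.000002+0.000008i
  [-3]  conj(Y_{4,-3})(Ω₁) = -0.000253+0.000926i ; Y_{4,-3}(Ω₂) = -0.303636-0.265803i ; Δ = +0.000323-0.000214i
  [-2]  conj(Y_{4,-2})(Ω₁) = -0.016436-0.002954i ; Y_{4,-2}(Ω₂) = +0.116641+0.060631i ; Δ = -0.001738-0.001341i
  [-1]  conj(Y_{4,-1})(Ω₁) = +0.015111-0.169518i ; Y_{4,-1}(Ω₂) = +0.282836+0.069120i ; Δ = +0.015991-0.046901i
  [+0]  conj(Y_{4,0})(Ω₁) = +0.810992-0.000000i ; Y_{4,0}(Ω₂) = -0.192718+0.000000i ; Δ = -0.156293+0.000000i
  [+1]  conj(Y_{4,1})(Ω₁) = -0.015111-0.169518i ; Y_{4,1}(Ω₂) = -0.282836+0.069120i ; Δ = +0.015991+0.046901i
  [+2]  conj(Y_{4,2})(Ω₁) = -0.016436+0.002954i ; Y_{4,2}(Ω₂) = +0.116641-0.060631i ; Δ = -0.001738+0.001341i
  [+3]  conj(Y_{4,3})(Ω₁) = +0.000253+0.000926i ; Y_{4,3}(Ω₂) = +0.303636-0.265803i ; Δ = +0.000323+0.000214i
  [+4]  conj(Y_{4,4})(Ω₁) = +0.000029-0.000011i ; Y_{4,4}(Ω₂) = +0.156956-0.223589i ; Δ = +0.000002-0.000008i
Accumulated sum -0.127136+0.000000i; after 4π/(2l+1) scaling, -0.177516+0.000000i ⇒ P_4 = -0.177516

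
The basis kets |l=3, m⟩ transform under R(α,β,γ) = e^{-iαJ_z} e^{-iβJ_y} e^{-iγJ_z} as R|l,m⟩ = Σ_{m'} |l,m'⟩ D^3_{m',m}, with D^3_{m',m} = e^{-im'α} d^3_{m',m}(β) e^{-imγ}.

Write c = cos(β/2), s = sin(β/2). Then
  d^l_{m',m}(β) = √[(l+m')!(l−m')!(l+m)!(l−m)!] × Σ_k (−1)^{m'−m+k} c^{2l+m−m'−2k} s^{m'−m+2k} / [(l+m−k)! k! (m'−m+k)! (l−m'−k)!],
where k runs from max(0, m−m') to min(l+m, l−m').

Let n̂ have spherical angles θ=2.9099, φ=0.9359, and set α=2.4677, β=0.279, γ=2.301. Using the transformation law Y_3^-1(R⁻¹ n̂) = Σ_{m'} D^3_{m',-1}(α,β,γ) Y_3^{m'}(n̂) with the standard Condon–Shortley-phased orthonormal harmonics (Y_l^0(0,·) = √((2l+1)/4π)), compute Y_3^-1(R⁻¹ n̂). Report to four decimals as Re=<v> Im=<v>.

Need the full column D^3_{m',-1} for m'=−3..3 at α=2.4677, β=0.2790, γ=2.3010.
cos(β/2)=0.990286, sin(β/2)=0.139048
d^3_{-3,-1}: single k=2 term ⇒ +0.072014;  D = -0.069223-0.019855i
d^3_{-2,-1}: k∈[1..2] ⇒ +0.418762 -0.016512 = +0.402250;  D = +0.232929+0.327947i
d^3_{-1,-1}: k∈[0..2] ⇒ +0.943111 -0.148751 +0.002200 = +0.796559;  D = +0.044831-0.795297i
d^3_{0,-1}: k∈[0..2] ⇒ -0.458731 +0.027132 -0.000178 = -0.431777;  D = +0.288004-0.321690i
d^3_{1,-1}: k∈[0..2] ⇒ +0.111564 -0.002933 +0.000007 = +0.108638;  D = +0.107132-0.018026i
d^3_{2,-1}: k∈[0..1] ⇒ -0.016512 +0.000163 = -0.016349;  D = +0.014291+0.007941i
d^3_{3,-1}: single k=0 term ⇒ +0.001420;  D = +0.000539+0.001313i
Y_3^{m'}(θ=2.9099,φ=0.9359) and Σ D·Y over m':
  (-0.0692-0.0199i)·(-0.0048-0.0017i)  (+0.2329+0.3279i)·(+0.0155+0.0501i)  (+0.0448-0.7953i)·(+0.1645-0.2232i)  (+0.2880-0.3217i)·(-0.6307+0.0000i)  (+0.1071-0.0180i)·(-0.1645-0.2232i)  (+0.0143+0.0079i)·(+0.0155-0.0501i)  (+0.0005+0.0013i)·(+0.0048-0.0017i)
Y_3^-1(R⁻¹ n̂) = -0.385329+0.057516i

Re=-0.3853 Im=0.0575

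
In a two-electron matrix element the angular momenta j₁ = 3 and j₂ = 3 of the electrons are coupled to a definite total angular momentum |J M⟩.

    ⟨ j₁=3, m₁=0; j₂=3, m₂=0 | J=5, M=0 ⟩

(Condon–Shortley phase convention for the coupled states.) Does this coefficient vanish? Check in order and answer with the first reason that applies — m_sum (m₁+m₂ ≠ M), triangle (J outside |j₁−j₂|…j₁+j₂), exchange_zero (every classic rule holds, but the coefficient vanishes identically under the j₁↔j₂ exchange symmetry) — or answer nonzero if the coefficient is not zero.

exchange_zero

m-sum: m₁+m₂ = 0+0 = 0, M = 0  ✓
triangle: |j₁−j₂| = 0 ≤ J = 5 ≤ j₁+j₂ = 6  ✓
exchange: j₁=j₂ and m₁=m₂, and (−1)^(j₁+j₂−J) = (−1)^1 = −1 forces ⟨j₁m₁;j₂m₂|JM⟩ = −⟨j₂m₂;j₁m₁|JM⟩ = −⟨j₁m₁;j₂m₂|JM⟩ ⇒ the coefficient vanishes identically
Racah sum check: Σ_k collapses to 0 ⇒ CG = 0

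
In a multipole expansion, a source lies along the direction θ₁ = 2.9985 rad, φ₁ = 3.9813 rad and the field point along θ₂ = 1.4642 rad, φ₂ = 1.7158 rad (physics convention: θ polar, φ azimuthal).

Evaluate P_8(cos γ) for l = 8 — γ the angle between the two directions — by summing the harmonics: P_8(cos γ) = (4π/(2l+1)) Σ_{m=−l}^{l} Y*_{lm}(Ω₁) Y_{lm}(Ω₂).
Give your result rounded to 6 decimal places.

-0.030218

Addition theorem: P_8(cos γ) = (4π/17) Σ_m Y*_{lm}(Ω₁) Y_{lm}(Ω₂), m = −8…8:
  [-8]  conj(Y_{8,-8})(Ω₁) = 0.00000 + 0.00000j ; Y_{8,-8}(Ω₂) = 0.19666 - 0.45152j ; Δ = 0.00000 - 0.00000j
  [-7]  conj(Y_{8,-7})(Ω₁) = 0.00000 - 0.00000j ; Y_{8,-7}(Ω₂) = 0.17906 + 0.11121j ; Δ = 0.00000 + 0.00000j
  [-6]  conj(Y_{8,-6})(Ω₁) = 0.00001 - 0.00004j ; Y_{8,-6}(Ω₂) = 0.19474 - 0.23084j ; Δ = -0.00001 - 0.00001j
  [-5]  conj(Y_{8,-5})(Ω₁) = -0.00027 - 0.00048j ; Y_{8,-5}(Ω₂) = 0.15782 + 0.17813j ; Δ = 0.00004 - 0.00012j
  [-4]  conj(Y_{8,-4})(Ω₁) = -0.00518 - 0.00114j ; Y_{8,-4}(Ω₂) = 0.19749 - 0.12940j ; Δ = -0.00117 + 0.00044j
  [-3]  conj(Y_{8,-3})(Ω₁) = -0.03047 + 0.02187j ; Y_{8,-3}(Ω₂) = 0.10436 + 0.22458j ; Δ = -0.00809 - 0.00456j
  [-2]  conj(Y_{8,-2})(Ω₁) = -0.02029 + 0.18609j ; Y_{8,-2}(Ω₂) = 0.19697 - 0.05878j ; Δ = 0.00694 + 0.03785j
  [-1]  conj(Y_{8,-1})(Ω₁) = 0.39042 + 0.43531j ; Y_{8,-1}(Ω₂) = 0.03627 + 0.24835j ; Δ = -0.09395 + 0.11275j
  [+0]  conj(Y_{8,0})(Ω₁) = 0.77203 + 0.00000j ; Y_{8,0}(Ω₂) = 0.19634 + 0.00000j ; Δ = 0.15158 + 0.00000j
  [+1]  conj(Y_{8,1})(Ω₁) = -0.39042 + 0.43531j ; Y_{8,1}(Ω₂) = -0.03627 + 0.24835j ; Δ = -0.09395 - 0.11275j
  [+2]  conj(Y_{8,2})(Ω₁) = -0.02029 - 0.18609j ; Y_{8,2}(Ω₂) = 0.19697 + 0.05878j ; Δ = 0.00694 - 0.03785j
  [+3]  conj(Y_{8,3})(Ω₁) = 0.03047 + 0.02187j ; Y_{8,3}(Ω₂) = -0.10436 + 0.22458j ; Δ = -0.00809 + 0.00456j
  [+4]  conj(Y_{8,4})(Ω₁) = -0.00518 + 0.00114j ; Y_{8,4}(Ω₂) = 0.19749 + 0.12940j ; Δ = -0.00117 - 0.00044j
  [+5]  conj(Y_{8,5})(Ω₁) = 0.00027 - 0.00048j ; Y_{8,5}(Ω₂) = -0.15782 + 0.17813j ; Δ = 0.00004 + 0.00012j
  [+6]  conj(Y_{8,6})(Ω₁) = 0.00001 + 0.00004j ; Y_{8,6}(Ω₂) = 0.19474 + 0.23084j ; Δ = -0.00001 + 0.00001j
  [+7]  conj(Y_{8,7})(Ω₁) = -0.00000 - 0.00000j ; Y_{8,7}(Ω₂) = -0.17906 + 0.11121j ; Δ = 0.00000 - 0.00000j
  [+8]  conj(Y_{8,8})(Ω₁) = 0.00000 - 0.00000j ; Y_{8,8}(Ω₂) = 0.19666 + 0.45152j ; Δ = 0.00000 + 0.00000j
Σ over m = -0.04088 + 0.00000j; ×(4π/17) → -0.03022 + 0.00000j. Real part: -0.030218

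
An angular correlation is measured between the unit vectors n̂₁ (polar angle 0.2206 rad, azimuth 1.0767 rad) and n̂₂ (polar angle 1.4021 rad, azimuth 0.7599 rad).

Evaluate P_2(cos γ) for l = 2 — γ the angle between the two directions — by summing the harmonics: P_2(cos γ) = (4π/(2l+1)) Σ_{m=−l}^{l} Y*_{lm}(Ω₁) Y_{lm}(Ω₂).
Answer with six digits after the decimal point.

Expand P_2 via completeness: Σ_{m} conj(Y_{2,m}) at Ω₁ times Y_{2,m} at Ω₂ —
  [-2]  conj(Y_{2,-2})(Ω₁) = (-0.010176, 0.015444) ; Y_{2,-2}(Ω₂) = (0.019135, -0.374897) ; Δ = (0.005595, 0.004110)
  [-1]  conj(Y_{2,-1})(Ω₁) = (0.078225, 0.145220) ; Y_{2,-1}(Ω₂) = (0.092692, -0.088081) ; Δ = (0.020042, 0.006571)
  [+0]  conj(Y_{2,0})(Ω₁) = (0.585480, -0.000000) ; Y_{2,0}(Ω₂) = (-0.288719, 0.000000) ; Δ = (-0.169039, 0.000000)
  [+1]  conj(Y_{2,1})(Ω₁) = (-0.078225, 0.145220) ; Y_{2,1}(Ω₂) = (-0.092692, -0.088081) ; Δ = (0.020042, -0.006571)
  [+2]  conj(Y_{2,2})(Ω₁) = (-0.010176, -0.015444) ; Y_{2,2}(Ω₂) = (0.019135, 0.374897) ; Δ = (0.005595, -0.004110)
Total Σ_m = (-0.117765, 0.000000). Multiply by 2.513274: (-0.295976, 0.000000). P_2(cos γ) = -0.295976

-0.295976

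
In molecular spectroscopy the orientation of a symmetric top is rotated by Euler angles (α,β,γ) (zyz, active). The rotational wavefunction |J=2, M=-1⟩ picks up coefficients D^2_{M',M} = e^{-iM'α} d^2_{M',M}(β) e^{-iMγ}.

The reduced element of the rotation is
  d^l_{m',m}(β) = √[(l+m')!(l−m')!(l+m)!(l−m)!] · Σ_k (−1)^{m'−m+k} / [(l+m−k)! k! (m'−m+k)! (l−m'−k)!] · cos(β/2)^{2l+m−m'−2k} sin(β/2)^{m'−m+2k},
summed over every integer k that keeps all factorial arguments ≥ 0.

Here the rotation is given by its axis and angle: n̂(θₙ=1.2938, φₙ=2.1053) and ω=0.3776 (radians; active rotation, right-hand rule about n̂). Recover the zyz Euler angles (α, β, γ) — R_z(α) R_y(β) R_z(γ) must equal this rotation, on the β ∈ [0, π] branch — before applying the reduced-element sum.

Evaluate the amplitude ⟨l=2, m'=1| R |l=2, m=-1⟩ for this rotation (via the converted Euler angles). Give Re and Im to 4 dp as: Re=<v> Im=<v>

Axis–angle → zyz. n̂ = (sinθₙcosφₙ, sinθₙsinφₙ, cosθₙ) = (-0.489996, +0.827720, +0.273468), ω = 0.3776.
R = I cosω + sinω [n̂]ₓ + (1−cosω) n̂n̂ᵀ gives
  R = [+0.946466, -0.129397, +0.295733; +0.072253, +0.977817, +0.196603; -0.314612, -0.164711, +0.934821]
β = atan2(√(R₁₃²+R₂₃²), R₃₃) = 0.363043; α = atan2(R₂₃, R₁₃) mod 2π = 0.586709; γ = atan2(R₃₂, −R₃₁) mod 2π = 5.800887
Split into d^2_{1,-1}(β=0.3630) × two z-phases.
Half-angle: c=0.983570, s=0.180526. N=√(6·1·1·6)=6.000000
k∈{0,1} keeps every argument non-negative
  k=0: (−1)^2·6.0000/(2)·0.9836^2·0.1805^2 = +0.094583
  k=1: (−1)^3·6.0000/(6)·0.9836^0·0.1805^4 = -0.001062
d^2_{1,-1}(0.3630) = +0.094583 -0.001062 = +0.093521
D = (+0.832767-0.553624i)·(+0.093521)·(+0.885931-0.463816i) = +0.044983-0.081992i

Re=0.0450 Im=-0.0820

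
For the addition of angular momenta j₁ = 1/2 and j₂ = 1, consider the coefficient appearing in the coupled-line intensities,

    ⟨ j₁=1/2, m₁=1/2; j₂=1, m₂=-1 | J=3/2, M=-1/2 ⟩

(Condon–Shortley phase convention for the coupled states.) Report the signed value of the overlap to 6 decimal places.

+√(1/3) ≈ +0.577350

j₁+j₂−J=0  J+j₁−j₂=1  J−j₁+j₂=2  j₁+j₂+J+1=4
(j₁±m₁, j₂±m₂, J±M) = (1,0,0,2,1,2)
P² = 4/3
sum k=0..0:
  [0] +1/2 = 1/2
S = 1/2
C² = P²·S² = 1/3 ; C = +0.577350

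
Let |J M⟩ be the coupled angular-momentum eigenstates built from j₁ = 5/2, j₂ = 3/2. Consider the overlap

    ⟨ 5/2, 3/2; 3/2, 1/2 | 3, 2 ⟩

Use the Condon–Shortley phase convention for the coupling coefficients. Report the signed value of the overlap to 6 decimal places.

triangle: 1!·4!·2!/8! = 48/40320
(j±m)!: 4!·1!·2!·1!·5!·1! = 5760
prefactor² = (2J+1)·Δ·N² = 48
  k=0: +1/(0!·1!·1!·2!·3!·0!) = 1/12
  k=1: −1/(1!·0!·0!·1!·4!·1!) = -1/24
Σ = 1/24  ⇒  CG² = 48·(1/24)² = 1/12
CG = +√(1/12) = +0.288675

+√(1/12) = +0.288675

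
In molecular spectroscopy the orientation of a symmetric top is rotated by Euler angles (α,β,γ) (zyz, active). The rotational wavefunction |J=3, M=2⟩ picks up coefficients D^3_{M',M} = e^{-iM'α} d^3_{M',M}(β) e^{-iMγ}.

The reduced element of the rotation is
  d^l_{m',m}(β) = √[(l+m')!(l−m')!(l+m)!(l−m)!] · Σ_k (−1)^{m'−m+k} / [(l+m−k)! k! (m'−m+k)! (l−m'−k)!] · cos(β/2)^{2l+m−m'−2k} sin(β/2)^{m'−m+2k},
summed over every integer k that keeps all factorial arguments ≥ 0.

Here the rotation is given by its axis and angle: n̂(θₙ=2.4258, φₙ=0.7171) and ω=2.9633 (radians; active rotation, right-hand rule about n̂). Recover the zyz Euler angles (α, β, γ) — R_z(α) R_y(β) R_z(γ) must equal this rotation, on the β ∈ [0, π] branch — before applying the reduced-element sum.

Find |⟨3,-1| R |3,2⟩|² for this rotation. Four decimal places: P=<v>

P=0.2305

Axis–angle → zyz. n̂ = (sinθₙcosφₙ, sinθₙsinφₙ, cosθₙ) = (+0.494600, +0.431266, -0.754573), ω = 2.9633.
R = I cosω + sinω [n̂]ₓ + (1−cosω) n̂n̂ᵀ gives
  R = [-0.498768, +0.557050, -0.664022; +0.289403, -0.615115, -0.733402; -0.816992, -0.557968, +0.145588]
β = atan2(√(R₁₃²+R₂₃²), R₃₃) = 1.424689; α = atan2(R₂₃, R₁₃) mod 2π = 3.976599; γ = atan2(R₃₂, −R₃₁) mod 2π = 5.683991
First d^3_{-1,2}(β=1.4247), then the phase factors e^{-i(-1)α} and e^{-i(2)γ}:
Half-angle: c=0.756832, s=0.653610. N=√(2·24·120·1)=75.894664
k∈{3,4} keeps every argument non-negative
  k=3: (−1)^0·75.8947/(12)·0.7568^3·0.6536^3 = +0.765568
  k=4: (−1)^1·75.8947/(24)·0.7568^1·0.6536^5 = -0.285491
d^3_{-1,2}(1.4247) = +0.765568 -0.285491 = +0.480077
|D^3_{-1,2}|² = |d^3_{-1,2}(β)|² = (+0.480077)² = 0.230474 (the z-rotation phases have unit modulus)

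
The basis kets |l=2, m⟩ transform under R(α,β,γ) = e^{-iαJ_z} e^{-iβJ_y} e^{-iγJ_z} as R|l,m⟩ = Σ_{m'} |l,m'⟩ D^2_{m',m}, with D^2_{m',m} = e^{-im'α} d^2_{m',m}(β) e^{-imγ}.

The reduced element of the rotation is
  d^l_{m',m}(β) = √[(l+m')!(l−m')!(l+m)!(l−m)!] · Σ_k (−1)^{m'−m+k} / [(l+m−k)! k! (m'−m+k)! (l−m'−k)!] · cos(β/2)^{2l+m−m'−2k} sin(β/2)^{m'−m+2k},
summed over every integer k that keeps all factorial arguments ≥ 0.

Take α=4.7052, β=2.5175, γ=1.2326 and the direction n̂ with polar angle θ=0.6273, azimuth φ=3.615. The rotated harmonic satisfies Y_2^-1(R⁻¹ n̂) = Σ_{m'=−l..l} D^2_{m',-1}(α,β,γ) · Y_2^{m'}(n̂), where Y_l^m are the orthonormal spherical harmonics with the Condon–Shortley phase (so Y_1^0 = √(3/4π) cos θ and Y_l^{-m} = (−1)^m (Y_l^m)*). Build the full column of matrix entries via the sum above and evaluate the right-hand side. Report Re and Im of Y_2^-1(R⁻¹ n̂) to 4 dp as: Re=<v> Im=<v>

Need the full column D^2_{m',-1} for m'=−2..2 at α=4.7052, β=2.5175, γ=1.2326.
cos(β/2)=0.307007, sin(β/2)=0.951707
d^2_{-2,-1}: single k=1 term ⇒ +0.055078;  D = -0.019019-0.051690i
d^2_{-1,-1}: k∈[0..1] ⇒ +0.008884 -0.256109 = -0.247225;  D = -0.232625+0.083700i
d^2_{0,-1}: k∈[0..1] ⇒ -0.067456 +0.648237 = +0.580781;  D = +0.192695+0.547882i
d^2_{1,-1}: k∈[0..1] ⇒ +0.256109 -0.820377 = -0.564269;  D = +0.533638-0.183385i
d^2_{2,-1}: single k=0 term ⇒ -0.529283;  D = +0.168412+0.501775i
Y_2^{m'}(θ=0.6273,φ=3.615) and Σ D·Y over m':
  (-0.0190-0.0517i)·(+0.0778-0.1080i)  (-0.2326+0.0837i)·(-0.3267+0.1674i)  (+0.1927+0.5479i)·(+0.3048+0.0000i)  (+0.5336-0.1834i)·(+0.3267+0.1674i)  (+0.1684+0.5018i)·(+0.0778+0.1080i)
Y_2^-1(R⁻¹ n̂) = +0.277635+0.185350i

Re=0.2776 Im=0.1853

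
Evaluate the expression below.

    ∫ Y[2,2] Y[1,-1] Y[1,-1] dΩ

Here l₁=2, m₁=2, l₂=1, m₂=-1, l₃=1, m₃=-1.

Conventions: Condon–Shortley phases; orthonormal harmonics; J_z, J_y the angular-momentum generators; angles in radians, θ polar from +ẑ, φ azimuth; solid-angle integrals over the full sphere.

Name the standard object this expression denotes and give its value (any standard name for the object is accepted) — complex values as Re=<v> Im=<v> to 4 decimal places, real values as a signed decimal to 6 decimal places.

Gaunt coefficient, +0.309019

This is a Gaunt coefficient — the integral of a triple product of spherical harmonics over the sphere.
m-sum 0 ✓  L=4 even ✓  1≤1≤3 ✓
Π(2lᵢ+1) = 5×3×3 = 45
triangle coeff Δ(2,1,1) = 1/30
Σ_t [1,1]: t=1:−1/1 = -1/1
(3j)²=2/15 [(2 1 1; 0 0 0)], sign=+1
Σ_t [0,0]: t=0:+1/4 = 1/4
(3j)²=1/5 [(2 1 1; 2 -1 -1)], sign=+1
⇒ 4πI² = 6/5
I = (+1)√(6/5/(4π)) = 0.30901936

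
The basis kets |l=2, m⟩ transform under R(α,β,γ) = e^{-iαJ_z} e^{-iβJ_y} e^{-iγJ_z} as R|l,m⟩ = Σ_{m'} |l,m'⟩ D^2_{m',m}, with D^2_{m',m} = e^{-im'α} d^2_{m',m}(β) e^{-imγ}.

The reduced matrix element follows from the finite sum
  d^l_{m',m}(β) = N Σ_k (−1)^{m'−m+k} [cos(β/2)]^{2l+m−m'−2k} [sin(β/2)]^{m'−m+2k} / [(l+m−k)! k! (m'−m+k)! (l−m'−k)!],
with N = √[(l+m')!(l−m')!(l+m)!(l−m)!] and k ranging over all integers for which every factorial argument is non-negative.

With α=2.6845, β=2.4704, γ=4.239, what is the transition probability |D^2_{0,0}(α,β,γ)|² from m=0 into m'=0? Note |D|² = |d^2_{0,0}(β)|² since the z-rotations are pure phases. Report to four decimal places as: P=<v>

First d^2_{0,0}(β=2.4704), then the phase factors e^{-i(0)α} and e^{-i(0)γ}:
With c≡cos(β/2)=0.329332 and s≡sin(β/2)=0.944214, N=[2·2·2·2]^{1/2}=4.000000
k∈{0,1,2} keeps every argument non-negative
  k=0: (−1)^0·4.0000/(4)·0.3293^4·0.9442^0 = +0.011764
  k=1: (−1)^1·4.0000/(1)·0.3293^2·0.9442^2 = -0.386785
  k=2: (−1)^2·4.0000/(4)·0.3293^0·0.9442^4 = +0.794844
d^2_{0,0}(2.4704) = +0.011764 -0.386785 +0.794844 = +0.419823
|D^2_{0,0}|² = |d^2_{0,0}(β)|² = (+0.419823)² = 0.176251 (the z-rotation phases have unit modulus)

P=0.1763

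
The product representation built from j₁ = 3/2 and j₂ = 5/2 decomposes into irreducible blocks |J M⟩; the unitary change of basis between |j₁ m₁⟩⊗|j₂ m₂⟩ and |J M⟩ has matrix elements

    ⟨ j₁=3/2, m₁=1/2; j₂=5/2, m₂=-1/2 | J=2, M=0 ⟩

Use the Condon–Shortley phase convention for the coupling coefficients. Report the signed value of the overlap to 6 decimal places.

-0.267261

√[5·2!1!3!/7! · 2!1!2!3!2!2!] = √(8/7)
  +(−1)^0/∏(0,2,1,2,0,1)! = 1/4  (running 1/4)
  +(−1)^1/∏(1,1,0,1,1,2)! = -1/2  (running -1/4)
⟨..|..⟩ = √(8/7)·(-1/4) = -0.267261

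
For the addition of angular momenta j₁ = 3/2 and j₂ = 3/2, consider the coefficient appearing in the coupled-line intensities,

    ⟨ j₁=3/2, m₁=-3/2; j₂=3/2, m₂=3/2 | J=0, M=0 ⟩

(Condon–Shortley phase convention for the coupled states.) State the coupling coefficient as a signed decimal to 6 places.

−√(1/4) = -0.500000

j₁+j₂−J=3  J+j₁−j₂=0  J−j₁+j₂=0  j₁+j₂+J+1=4
(j₁±m₁, j₂±m₂, J±M) = (0,3,3,0,0,0)
P² = 9
sum k=3..3:
  [3] −1/6 = -1/6
S = -1/6
C² = P²·S² = 1/4 ; C = -0.500000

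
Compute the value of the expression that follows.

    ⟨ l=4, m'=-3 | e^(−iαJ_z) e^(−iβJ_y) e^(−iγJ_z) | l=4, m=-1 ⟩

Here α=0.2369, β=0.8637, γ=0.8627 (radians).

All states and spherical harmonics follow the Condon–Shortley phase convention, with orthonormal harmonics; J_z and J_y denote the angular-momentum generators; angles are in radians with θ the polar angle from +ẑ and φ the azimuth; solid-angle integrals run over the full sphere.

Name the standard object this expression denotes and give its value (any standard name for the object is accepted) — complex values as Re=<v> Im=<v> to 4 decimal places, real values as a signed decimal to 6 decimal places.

Wigner D-matrix element, Re=-0.0013 Im=0.5041

This is a Wigner D-matrix element — the rotation-matrix element ⟨l m'| R(α,β,γ) |l m⟩ in the angular-momentum basis.
First d^4_{-3,-1}(β=0.8637), then the phase factors e^{-i(-3)α} and e^{-i(-1)γ}:
c=cos(0.863700/2)=0.908193, s=sin(0.863700/2)=0.418552; N=√[1·5040·6·120]=1904.940944
The bounds max(0,m−m')=2 and min(l+m,l−m')=3 give 2 terms
  k=2: (−1)^0·1904.9409/(240)·0.9082^6·0.4186^2 = +0.780256
  k=3: (−1)^1·1904.9409/(144)·0.9082^4·0.4186^4 = -0.276203
d^4_{-3,-1}(0.8637) = +0.780256 -0.276203 = +0.504054
Phases: e^{-i·(-3)·0.2369}=+0.757905+0.652364i, e^{-i·(-1)·0.8627}=+0.650389+0.759601i ⇒ D=-0.001312+0.504052i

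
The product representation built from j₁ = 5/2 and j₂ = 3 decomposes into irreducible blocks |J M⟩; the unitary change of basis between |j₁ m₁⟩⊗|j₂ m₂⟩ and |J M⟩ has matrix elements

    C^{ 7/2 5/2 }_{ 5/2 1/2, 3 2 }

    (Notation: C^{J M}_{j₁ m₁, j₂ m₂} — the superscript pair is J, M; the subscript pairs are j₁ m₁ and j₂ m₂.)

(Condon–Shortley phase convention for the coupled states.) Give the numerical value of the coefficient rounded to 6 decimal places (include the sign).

√[8·2!3!4!/10! · 3!2!5!1!6!1!] = √(4608/7)
  +(−1)^1/∏(1,1,1,4,2,0)! = -1/48  (running -1/48)
  +(−1)^2/∏(2,0,0,3,3,1)! = 1/72  (running -1/144)
⟨..|..⟩ = √(4608/7)·(-1/144) = -0.178174

-0.178174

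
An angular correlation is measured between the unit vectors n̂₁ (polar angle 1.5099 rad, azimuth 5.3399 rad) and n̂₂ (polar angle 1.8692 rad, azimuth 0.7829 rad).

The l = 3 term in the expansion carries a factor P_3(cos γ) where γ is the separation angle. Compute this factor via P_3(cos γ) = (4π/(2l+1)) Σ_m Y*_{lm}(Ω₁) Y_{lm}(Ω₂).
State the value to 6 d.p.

0.236973

Expand P_3 via completeness: Σ_{m} conj(Y_{3,m}) at Ω₁ times Y_{3,m} at Ω₂ —
  m=-3: Y*=-0.394910-0.127257i  Y=-0.255673-0.259535i  product +0.067940+0.135029i
  m=-2: Y*=-0.019244-0.058902i  Y=-0.001371+0.274485i  product +0.016194-0.005201i
  m=-1: Y*=-0.185890+0.256291i  Y=-0.124338+0.123719i  product -0.008595-0.054865i
  m=+0: Y*=-0.067712-0.000000i  Y=+0.281722+0.000000i  product -0.019076-0.000000i
  m=+1: Y*=+0.185890+0.256291i  Y=+0.124338+0.123719i  product -0.008595+0.054865i
  m=+2: Y*=-0.019244+0.058902i  Y=-0.001371-0.274485i  product +0.016194+0.005201i
  m=+3: Y*=+0.394910-0.127257i  Y=+0.255673-0.259535i  product +0.067940-0.135029i
Accumulated sum +0.132004+0.000000i; after 4π/(2l+1) scaling, +0.236973+0.000000i ⇒ P_3 = 0.236973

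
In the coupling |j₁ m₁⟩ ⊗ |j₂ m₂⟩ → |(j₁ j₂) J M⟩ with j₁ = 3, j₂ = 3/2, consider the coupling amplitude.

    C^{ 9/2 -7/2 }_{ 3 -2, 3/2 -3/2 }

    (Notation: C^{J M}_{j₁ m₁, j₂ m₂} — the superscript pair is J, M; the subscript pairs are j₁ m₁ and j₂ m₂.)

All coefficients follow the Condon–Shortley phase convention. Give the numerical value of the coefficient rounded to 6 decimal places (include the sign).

j₁+j₂−J=0  J+j₁−j₂=6  J−j₁+j₂=3  j₁+j₂+J+1=10
(j₁±m₁, j₂±m₂, J±M) = (1,5,0,3,1,8)
P² = 345600
sum k=0..0:
  [0] +1/720 = 1/720
S = 1/720
C² = P²·S² = 2/3 ; C = +0.816497

+0.816497  (= +√(2/3))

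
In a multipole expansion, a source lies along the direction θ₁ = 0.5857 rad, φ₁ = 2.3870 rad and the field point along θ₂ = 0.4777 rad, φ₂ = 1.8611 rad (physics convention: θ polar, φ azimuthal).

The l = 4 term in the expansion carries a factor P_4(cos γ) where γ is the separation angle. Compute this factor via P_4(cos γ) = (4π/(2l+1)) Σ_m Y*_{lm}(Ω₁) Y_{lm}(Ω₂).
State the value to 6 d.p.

Expand P_4 via completeness: Σ_{m} conj(Y_{4,m}) at Ω₁ times Y_{4,m} at Ω₂ —
  m=-4: Y*=(-0.041007, -0.005079)  Y=(0.007873, -0.018134)  product (-0.000415, 0.000704)
  m=-3: Y*=(0.112553, 0.135547)  Y=(0.082618, 0.069572)  product (-0.000131, 0.019029)
  m=-2: Y*=(0.024301, -0.393924)  Y=(-0.267243, 0.175321)  product (0.062569, 0.109534)
  m=-1: Y*=(-0.295475, 0.277809)  Y=(-0.139351, -0.466458)  product (0.170761, 0.099114)
  m=+0: Y*=(-0.100996, -0.000000)  Y=(0.117336, 0.000000)  product (-0.011850, -0.000000)
  m=+1: Y*=(0.295475, 0.277809)  Y=(0.139351, -0.466458)  product (0.170761, -0.099114)
  m=+2: Y*=(0.024301, 0.393924)  Y=(-0.267243, -0.175321)  product (0.062569, -0.109534)
  m=+3: Y*=(-0.112553, 0.135547)  Y=(-0.082618, 0.069572)  product (-0.000131, -0.019029)
  m=+4: Y*=(-0.041007, 0.005079)  Y=(0.007873, 0.018134)  product (-0.000415, -0.000704)
Σ over m = (0.453717, -0.000000); ×(4π/9) → (0.633509, -0.000000). Real part: 0.633509

0.633509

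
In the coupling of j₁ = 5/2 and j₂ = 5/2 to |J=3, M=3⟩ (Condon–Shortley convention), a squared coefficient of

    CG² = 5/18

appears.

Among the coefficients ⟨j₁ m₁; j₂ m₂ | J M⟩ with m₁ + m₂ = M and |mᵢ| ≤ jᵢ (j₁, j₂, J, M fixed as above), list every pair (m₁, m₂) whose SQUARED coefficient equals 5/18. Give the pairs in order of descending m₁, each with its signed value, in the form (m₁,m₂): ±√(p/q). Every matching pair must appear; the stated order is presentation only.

Admissible pairs with m₁+m₂ = M = 3: (1/2,5/2), (3/2,3/2), (5/2,1/2)
  (m₁,m₂)=(5/2,1/2): CG² = 5/18, CG = +√(5/18)   ← matches the target
  (m₁,m₂)=(3/2,3/2): CG² = 4/9, CG = −√(4/9)
  (m₁,m₂)=(1/2,5/2): CG² = 5/18, CG = +√(5/18)   ← matches the target
Pairs with CG² = 5/18: (5/2,1/2): +√(5/18); (1/2,5/2): +√(5/18)

(5/2,1/2): +√(5/18); (1/2,5/2): +√(5/18)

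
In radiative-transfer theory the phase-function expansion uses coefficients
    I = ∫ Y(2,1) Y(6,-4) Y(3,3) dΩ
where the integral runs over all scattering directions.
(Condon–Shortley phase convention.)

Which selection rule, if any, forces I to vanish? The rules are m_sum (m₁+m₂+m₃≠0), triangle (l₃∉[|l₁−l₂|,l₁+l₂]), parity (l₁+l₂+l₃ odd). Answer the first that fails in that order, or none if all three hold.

azimuthal sum: 1 − 4 + 3 = 0  ✓
l₃ must lie in [4,8]; have l₃=3  ✗
L = 2 + 6 + 3 = 11 (odd)

triangle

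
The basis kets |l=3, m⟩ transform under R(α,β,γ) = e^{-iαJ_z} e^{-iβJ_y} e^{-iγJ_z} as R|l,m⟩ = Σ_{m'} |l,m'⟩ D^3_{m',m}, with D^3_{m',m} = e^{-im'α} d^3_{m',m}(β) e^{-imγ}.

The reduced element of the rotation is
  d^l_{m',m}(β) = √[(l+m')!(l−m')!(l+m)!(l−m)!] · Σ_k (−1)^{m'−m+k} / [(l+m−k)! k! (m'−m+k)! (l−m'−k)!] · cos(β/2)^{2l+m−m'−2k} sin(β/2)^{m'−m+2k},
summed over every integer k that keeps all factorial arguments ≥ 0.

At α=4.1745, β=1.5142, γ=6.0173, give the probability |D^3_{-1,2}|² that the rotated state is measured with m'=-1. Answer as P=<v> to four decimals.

D^3_{-1,2}(4.1745,1.5142,6.0173) = e^{-i·-1·4.1745}·d^3_{-1,2}(1.5142)·e^{-i·2·6.0173}. Compute d first:
With c≡cos(β/2)=0.726831 and s≡sin(β/2)=0.686817, N=[2·24·120·1]^{1/2}=75.894664
Admissible k: 3..4 (factorial args all ≥0)
  k=3: (−1)^0·75.8947/(12)·0.7268^3·0.6868^3 = +0.786778
  k=4: (−1)^1·75.8947/(24)·0.7268^1·0.6868^5 = -0.351267
d^3_{-1,2}(1.5142) = +0.786778 -0.351267 = +0.435511
|D^3_{-1,2}|² = |d^3_{-1,2}(β)|² = (+0.435511)² = 0.189670 (the z-rotation phases have unit modulus)

P=0.1897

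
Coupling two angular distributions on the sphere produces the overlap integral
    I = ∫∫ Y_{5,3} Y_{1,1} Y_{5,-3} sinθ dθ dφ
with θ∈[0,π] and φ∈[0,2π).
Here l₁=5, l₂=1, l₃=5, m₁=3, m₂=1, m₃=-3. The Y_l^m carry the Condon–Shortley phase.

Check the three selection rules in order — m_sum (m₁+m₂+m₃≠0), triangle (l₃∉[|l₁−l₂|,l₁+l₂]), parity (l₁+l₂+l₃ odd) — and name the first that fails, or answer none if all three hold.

azimuthal sum: 3 + 1 − 3 = 1  ✗
4 ≤ 5 ≤ 6 (triangle on l)
L = 5 + 1 + 5 = 11 (odd)

m_sum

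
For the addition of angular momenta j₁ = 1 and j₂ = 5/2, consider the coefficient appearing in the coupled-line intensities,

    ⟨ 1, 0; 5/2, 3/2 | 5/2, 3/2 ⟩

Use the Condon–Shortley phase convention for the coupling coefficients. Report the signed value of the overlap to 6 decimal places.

j₁+j₂−J=1  J+j₁−j₂=1  J−j₁+j₂=4  j₁+j₂+J+1=7
(j₁±m₁, j₂±m₂, J±M) = (1,1,4,1,4,1)
P² = 576/35
sum k=0..1:
  [0] +1/24 = 1/24
  [1] −1/6 = -1/6
S = -1/8
C² = P²·S² = 9/35 ; C = -0.507093

-0.507093  (= −√(9/35))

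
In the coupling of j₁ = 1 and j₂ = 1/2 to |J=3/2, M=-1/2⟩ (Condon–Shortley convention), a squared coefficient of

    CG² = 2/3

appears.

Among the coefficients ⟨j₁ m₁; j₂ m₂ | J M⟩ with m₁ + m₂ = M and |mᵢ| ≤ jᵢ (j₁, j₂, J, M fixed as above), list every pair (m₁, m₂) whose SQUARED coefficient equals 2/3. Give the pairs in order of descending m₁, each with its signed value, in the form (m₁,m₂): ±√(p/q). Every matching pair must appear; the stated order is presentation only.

(0,-1/2): +√(2/3)

Admissible pairs with m₁+m₂ = M = -1/2: (-1,1/2), (0,-1/2)
  (m₁,m₂)=(0,-1/2): CG² = 2/3, CG = +√(2/3)   ← matches the target
  (m₁,m₂)=(-1,1/2): CG² = 1/3, CG = +√(1/3)
Pairs with CG² = 2/3: (0,-1/2): +√(2/3)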